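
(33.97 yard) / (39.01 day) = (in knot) 1.791e-05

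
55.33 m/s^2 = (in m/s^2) 55.33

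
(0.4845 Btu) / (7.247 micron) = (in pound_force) 1.586e+07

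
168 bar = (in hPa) 1.68e+05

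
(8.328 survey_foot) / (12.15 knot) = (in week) 6.715e-07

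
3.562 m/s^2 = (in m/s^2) 3.562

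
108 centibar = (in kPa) 108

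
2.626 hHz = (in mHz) 2.626e+05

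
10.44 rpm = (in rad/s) 1.093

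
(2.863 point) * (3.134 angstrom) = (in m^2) 3.165e-13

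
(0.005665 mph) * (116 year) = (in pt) 2.626e+10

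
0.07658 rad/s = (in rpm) 0.7313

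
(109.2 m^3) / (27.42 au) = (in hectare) 2.662e-15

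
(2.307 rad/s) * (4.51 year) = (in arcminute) 1.128e+12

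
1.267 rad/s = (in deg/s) 72.59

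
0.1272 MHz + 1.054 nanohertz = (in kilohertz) 127.2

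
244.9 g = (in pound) 0.5399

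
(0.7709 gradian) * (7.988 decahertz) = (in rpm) 9.237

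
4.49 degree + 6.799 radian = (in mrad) 6877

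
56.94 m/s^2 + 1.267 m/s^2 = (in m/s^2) 58.21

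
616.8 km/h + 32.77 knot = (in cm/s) 1.882e+04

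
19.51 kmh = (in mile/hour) 12.12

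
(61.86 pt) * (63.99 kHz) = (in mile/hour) 3124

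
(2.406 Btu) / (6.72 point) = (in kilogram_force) 1.092e+05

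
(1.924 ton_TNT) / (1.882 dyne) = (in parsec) 0.01386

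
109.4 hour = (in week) 0.6512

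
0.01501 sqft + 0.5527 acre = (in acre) 0.5527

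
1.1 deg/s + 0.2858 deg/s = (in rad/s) 0.02419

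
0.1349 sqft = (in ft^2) 0.1349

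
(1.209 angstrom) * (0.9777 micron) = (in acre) 2.921e-20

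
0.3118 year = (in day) 113.8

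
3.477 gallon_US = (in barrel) 0.08279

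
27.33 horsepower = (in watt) 2.038e+04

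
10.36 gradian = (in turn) 0.0259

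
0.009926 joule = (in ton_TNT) 2.372e-12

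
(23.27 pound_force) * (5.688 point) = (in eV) 1.296e+18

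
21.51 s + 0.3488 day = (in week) 0.04986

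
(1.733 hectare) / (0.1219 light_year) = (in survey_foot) 4.93e-11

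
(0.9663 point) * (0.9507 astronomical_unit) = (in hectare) 4848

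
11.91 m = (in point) 3.376e+04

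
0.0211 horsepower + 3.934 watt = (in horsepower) 0.02638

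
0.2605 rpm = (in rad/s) 0.02728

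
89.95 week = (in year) 1.725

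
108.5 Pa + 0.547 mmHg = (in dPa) 1814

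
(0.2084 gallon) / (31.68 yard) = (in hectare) 2.723e-09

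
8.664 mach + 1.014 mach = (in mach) 9.678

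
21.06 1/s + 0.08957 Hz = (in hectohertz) 0.2115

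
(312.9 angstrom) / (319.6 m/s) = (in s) 9.79e-11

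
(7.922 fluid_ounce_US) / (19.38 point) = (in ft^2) 0.3689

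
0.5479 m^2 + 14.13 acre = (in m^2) 5.718e+04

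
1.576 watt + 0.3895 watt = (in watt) 1.966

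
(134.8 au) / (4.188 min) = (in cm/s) 8.025e+12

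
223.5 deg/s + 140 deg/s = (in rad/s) 6.344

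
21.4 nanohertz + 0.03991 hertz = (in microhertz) 3.991e+04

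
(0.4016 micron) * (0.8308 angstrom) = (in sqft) 3.591e-16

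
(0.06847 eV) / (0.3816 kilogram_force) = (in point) 8.31e-18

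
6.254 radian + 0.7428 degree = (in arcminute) 2.154e+04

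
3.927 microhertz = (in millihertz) 0.003927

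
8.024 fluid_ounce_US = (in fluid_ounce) 8.024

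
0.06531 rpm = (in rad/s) 0.006839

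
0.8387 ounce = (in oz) 0.8387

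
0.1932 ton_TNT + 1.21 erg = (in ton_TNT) 0.1932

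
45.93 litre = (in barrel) 0.2889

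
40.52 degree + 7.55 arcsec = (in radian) 0.7072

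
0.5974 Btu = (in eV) 3.934e+21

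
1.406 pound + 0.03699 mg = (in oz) 22.5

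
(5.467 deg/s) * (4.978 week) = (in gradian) 1.829e+07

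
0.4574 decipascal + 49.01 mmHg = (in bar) 0.06534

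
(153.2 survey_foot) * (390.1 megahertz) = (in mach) 5.35e+07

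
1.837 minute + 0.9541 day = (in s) 8.254e+04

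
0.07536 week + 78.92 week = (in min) 7.963e+05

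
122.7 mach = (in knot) 8.121e+04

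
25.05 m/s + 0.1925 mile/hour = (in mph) 56.23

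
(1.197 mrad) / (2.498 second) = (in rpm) 0.004576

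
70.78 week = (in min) 7.135e+05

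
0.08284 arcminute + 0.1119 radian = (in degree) 6.413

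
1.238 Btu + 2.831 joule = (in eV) 8.17e+21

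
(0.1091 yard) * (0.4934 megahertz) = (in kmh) 1.772e+05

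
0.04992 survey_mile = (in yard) 87.86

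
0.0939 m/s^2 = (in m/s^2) 0.0939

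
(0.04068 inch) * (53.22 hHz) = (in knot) 10.69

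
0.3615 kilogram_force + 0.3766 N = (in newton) 3.922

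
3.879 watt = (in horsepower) 0.005202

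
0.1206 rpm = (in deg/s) 0.7236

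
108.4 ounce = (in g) 3073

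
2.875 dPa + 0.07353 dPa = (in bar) 2.949e-06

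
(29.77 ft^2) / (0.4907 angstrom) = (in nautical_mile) 3.043e+07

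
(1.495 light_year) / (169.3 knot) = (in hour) 4.511e+10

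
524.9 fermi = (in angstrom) 0.005249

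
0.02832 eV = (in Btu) 4.301e-24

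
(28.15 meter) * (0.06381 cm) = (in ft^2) 0.1933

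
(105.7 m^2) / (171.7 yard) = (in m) 0.6732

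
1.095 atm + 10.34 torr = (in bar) 1.123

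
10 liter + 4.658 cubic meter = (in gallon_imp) 1027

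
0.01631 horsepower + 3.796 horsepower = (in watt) 2843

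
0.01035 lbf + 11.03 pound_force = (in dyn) 4.911e+06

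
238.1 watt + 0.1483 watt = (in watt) 238.2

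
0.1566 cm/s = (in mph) 0.003503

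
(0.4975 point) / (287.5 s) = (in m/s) 6.105e-07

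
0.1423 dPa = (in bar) 1.423e-07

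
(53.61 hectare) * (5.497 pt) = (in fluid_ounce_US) 3.515e+07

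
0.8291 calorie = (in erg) 3.469e+07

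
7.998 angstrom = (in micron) 0.0007998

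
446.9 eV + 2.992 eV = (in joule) 7.208e-17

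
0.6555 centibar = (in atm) 0.006469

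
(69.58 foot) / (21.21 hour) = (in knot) 0.0005399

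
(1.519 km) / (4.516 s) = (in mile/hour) 752.4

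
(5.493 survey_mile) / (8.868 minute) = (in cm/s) 1661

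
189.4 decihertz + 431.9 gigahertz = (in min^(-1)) 2.591e+13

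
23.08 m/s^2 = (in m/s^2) 23.08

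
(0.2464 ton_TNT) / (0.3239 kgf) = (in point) 9.2e+11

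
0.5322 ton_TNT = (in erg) 2.227e+16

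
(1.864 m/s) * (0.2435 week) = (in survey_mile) 170.6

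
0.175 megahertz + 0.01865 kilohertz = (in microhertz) 1.75e+11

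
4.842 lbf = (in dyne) 2.154e+06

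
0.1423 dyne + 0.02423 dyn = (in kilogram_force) 1.698e-07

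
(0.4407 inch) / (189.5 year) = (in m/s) 1.873e-12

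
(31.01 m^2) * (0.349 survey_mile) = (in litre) 1.742e+07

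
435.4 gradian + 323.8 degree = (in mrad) 1.249e+04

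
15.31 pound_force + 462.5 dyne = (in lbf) 15.31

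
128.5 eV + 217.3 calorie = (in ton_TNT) 2.173e-07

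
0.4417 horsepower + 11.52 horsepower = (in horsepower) 11.96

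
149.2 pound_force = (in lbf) 149.2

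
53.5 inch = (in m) 1.359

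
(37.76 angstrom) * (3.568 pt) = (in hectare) 4.753e-16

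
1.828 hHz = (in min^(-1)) 1.097e+04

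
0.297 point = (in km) 1.048e-07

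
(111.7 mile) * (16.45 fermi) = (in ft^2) 3.183e-08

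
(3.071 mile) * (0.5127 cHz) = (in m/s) 25.34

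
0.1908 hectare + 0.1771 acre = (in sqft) 2.825e+04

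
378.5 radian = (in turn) 60.24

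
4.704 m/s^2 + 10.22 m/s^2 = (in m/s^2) 14.92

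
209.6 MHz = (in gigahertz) 0.2096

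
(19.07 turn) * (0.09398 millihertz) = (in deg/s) 0.6452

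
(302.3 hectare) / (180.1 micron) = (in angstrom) 1.679e+20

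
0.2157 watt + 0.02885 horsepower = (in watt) 21.73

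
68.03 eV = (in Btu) 1.033e-20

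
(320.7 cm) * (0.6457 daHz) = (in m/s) 20.71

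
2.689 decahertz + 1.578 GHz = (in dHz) 1.578e+10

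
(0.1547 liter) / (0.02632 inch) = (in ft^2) 2.491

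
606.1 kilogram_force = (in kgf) 606.1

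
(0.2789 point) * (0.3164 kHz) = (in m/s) 0.03113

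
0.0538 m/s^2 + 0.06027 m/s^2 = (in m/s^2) 0.1141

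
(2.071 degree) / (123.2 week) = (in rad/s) 4.851e-10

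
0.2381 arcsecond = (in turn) 1.837e-07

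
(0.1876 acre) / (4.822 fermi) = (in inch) 6.199e+18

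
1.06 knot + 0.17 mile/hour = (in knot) 1.208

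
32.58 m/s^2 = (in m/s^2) 32.58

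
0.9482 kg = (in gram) 948.2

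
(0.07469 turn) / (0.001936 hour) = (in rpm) 0.643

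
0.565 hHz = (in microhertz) 5.65e+07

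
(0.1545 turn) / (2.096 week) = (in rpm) 7.313e-06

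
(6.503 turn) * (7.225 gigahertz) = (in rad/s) 2.952e+11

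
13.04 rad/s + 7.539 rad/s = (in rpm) 196.5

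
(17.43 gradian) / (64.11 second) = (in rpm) 0.04078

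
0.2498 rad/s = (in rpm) 2.385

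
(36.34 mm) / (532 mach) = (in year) 6.361e-15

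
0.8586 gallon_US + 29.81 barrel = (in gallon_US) 1253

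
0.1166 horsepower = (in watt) 86.95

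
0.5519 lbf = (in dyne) 2.455e+05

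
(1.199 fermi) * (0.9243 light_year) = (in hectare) 0.001048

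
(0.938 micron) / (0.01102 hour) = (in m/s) 2.364e-08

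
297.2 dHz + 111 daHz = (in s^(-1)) 1140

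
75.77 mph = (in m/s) 33.87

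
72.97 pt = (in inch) 1.013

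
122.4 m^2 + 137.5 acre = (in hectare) 55.66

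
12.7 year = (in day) 4636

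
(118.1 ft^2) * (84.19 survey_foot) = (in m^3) 281.6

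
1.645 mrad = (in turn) 0.0002618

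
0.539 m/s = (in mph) 1.206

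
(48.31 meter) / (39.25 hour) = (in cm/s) 0.03419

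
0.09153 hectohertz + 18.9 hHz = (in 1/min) 1.139e+05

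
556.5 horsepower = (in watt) 4.15e+05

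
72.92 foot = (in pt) 6.3e+04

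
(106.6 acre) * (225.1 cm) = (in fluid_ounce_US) 3.284e+10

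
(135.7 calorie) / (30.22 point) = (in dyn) 5.326e+09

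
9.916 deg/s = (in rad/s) 0.1731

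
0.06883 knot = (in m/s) 0.03541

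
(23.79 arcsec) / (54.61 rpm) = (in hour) 5.602e-09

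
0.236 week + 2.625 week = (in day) 20.03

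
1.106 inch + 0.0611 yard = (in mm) 83.96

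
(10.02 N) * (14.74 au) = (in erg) 2.209e+20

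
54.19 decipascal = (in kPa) 0.005419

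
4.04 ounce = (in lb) 0.2525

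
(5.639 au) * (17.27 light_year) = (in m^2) 1.378e+29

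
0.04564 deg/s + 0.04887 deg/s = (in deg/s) 0.09451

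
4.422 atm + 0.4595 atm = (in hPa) 4946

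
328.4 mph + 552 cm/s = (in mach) 0.4474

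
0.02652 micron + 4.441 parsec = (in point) 3.884e+20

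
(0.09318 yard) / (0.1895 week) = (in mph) 1.663e-06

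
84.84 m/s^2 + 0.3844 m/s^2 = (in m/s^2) 85.22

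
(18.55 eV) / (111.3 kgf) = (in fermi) 2.723e-06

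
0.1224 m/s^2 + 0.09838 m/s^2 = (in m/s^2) 0.2208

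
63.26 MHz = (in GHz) 0.06326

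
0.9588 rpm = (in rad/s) 0.1004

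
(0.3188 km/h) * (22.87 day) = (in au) 1.17e-06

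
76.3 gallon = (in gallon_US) 76.3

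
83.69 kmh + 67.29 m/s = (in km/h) 325.9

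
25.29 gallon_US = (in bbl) 0.6021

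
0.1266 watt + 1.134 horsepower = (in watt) 845.8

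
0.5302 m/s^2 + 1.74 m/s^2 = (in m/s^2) 2.27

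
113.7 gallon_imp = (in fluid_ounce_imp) 1.819e+04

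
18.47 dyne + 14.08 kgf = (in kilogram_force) 14.08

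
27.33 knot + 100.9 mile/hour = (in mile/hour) 132.4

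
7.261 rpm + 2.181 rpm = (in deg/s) 56.65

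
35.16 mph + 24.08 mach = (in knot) 1.597e+04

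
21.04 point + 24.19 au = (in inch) 1.425e+14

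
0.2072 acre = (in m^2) 838.5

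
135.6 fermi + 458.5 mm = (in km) 0.0004585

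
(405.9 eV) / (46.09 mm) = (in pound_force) 3.172e-16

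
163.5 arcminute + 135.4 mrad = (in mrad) 183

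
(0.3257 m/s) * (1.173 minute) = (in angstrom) 2.292e+11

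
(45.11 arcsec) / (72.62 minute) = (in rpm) 4.793e-07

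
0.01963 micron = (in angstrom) 196.3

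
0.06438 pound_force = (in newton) 0.2864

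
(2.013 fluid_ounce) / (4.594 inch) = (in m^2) 0.0005102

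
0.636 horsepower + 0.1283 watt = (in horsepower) 0.6362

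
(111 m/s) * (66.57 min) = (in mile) 275.5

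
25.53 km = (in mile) 15.86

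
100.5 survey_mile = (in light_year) 1.71e-11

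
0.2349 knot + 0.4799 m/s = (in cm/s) 60.07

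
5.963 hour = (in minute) 357.8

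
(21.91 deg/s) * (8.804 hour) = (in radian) 1.212e+04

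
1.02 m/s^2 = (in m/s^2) 1.02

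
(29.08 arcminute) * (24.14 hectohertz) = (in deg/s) 1170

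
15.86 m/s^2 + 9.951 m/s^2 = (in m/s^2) 25.81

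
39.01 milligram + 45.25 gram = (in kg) 0.04529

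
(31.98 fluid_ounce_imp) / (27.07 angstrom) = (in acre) 82.95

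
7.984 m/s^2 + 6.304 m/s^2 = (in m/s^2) 14.29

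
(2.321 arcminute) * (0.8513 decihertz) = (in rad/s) 5.748e-05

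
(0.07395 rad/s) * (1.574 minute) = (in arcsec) 1.441e+06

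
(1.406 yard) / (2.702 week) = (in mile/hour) 1.76e-06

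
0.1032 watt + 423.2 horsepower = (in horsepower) 423.2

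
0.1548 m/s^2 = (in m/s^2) 0.1548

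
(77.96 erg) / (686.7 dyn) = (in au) 7.589e-15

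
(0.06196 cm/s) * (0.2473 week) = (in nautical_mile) 0.05004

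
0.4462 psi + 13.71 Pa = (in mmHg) 23.18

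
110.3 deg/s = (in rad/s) 1.925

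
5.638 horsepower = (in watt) 4204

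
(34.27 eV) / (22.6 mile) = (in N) 1.51e-22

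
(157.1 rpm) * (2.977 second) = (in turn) 7.795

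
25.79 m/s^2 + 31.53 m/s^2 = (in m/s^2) 57.32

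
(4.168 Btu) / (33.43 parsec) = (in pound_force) 9.584e-16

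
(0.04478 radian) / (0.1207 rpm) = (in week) 5.858e-06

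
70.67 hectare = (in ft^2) 7.607e+06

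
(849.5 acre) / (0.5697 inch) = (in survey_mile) 1.476e+05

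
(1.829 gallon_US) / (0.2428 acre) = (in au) 4.71e-17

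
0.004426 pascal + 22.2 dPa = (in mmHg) 0.01668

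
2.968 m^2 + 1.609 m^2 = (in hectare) 0.0004577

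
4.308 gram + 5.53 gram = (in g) 9.838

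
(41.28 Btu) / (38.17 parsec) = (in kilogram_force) 3.771e-15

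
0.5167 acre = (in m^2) 2091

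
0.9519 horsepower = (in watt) 709.8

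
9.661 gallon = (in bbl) 0.23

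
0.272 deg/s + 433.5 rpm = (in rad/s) 45.4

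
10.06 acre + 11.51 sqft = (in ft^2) 4.382e+05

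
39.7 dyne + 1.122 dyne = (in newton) 0.0004082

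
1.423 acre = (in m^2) 5759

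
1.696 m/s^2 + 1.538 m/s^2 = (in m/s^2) 3.234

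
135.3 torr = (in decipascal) 1.804e+05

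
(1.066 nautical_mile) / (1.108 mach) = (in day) 6.057e-05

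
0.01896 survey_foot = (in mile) 3.591e-06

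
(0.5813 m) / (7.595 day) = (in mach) 2.602e-09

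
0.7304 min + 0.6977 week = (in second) 4.22e+05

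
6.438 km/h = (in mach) 0.005252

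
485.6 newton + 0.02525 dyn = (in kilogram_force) 49.52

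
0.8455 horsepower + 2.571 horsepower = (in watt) 2548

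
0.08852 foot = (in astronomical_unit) 1.804e-13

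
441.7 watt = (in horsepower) 0.5923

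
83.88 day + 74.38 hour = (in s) 7.515e+06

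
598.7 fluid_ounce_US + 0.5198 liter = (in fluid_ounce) 616.3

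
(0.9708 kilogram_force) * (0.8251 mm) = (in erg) 7.855e+04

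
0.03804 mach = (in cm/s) 1295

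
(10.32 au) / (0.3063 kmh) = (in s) 1.815e+13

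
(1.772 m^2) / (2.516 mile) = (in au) 2.925e-15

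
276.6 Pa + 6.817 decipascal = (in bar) 0.002773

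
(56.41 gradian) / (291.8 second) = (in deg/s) 0.174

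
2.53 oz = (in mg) 7.172e+04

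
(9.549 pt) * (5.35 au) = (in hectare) 2.696e+05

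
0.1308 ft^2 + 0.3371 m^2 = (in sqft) 3.759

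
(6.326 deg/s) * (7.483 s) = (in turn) 0.1315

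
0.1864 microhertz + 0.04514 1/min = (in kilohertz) 7.525e-07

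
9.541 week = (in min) 9.617e+04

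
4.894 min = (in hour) 0.08157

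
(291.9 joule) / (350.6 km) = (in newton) 0.0008326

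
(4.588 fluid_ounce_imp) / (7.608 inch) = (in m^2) 0.0006746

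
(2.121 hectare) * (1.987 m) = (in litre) 4.214e+07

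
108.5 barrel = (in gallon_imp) 3794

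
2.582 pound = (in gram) 1171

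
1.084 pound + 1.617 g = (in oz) 17.4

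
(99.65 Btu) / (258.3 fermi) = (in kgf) 4.151e+16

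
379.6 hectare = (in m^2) 3.796e+06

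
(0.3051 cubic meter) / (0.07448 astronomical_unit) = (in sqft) 2.947e-10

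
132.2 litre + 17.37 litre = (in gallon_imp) 32.9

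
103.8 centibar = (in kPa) 103.8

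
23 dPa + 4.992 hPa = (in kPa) 0.5015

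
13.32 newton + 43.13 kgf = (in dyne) 4.363e+07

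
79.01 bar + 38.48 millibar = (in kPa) 7905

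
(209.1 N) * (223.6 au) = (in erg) 6.994e+22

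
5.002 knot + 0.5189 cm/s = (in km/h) 9.282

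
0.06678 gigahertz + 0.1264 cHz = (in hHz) 6.678e+05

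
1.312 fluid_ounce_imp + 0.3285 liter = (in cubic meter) 0.0003658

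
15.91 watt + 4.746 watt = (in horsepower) 0.0277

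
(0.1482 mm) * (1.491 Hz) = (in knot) 0.0004295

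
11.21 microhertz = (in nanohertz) 1.121e+04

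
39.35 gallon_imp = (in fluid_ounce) 6049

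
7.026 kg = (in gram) 7026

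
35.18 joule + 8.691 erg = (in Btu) 0.03334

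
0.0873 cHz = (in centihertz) 0.0873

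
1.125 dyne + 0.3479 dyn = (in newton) 1.473e-05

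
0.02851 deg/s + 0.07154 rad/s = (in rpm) 0.6879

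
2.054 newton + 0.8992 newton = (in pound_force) 0.6639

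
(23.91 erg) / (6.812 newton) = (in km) 3.51e-10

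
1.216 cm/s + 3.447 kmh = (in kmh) 3.491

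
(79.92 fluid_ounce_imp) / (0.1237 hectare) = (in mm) 0.001836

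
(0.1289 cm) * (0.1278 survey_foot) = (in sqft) 0.0005405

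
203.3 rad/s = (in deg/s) 1.165e+04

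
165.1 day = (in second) 1.426e+07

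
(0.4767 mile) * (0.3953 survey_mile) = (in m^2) 4.881e+05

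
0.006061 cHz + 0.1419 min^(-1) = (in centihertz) 0.2426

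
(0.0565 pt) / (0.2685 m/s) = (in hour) 2.062e-08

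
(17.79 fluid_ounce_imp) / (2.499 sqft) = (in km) 2.177e-06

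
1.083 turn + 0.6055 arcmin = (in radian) 6.805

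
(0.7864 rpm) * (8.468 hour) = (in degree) 1.438e+05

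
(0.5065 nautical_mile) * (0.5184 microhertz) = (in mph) 0.001088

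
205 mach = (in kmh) 2.513e+05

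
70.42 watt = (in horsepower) 0.09443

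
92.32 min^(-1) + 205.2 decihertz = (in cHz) 2206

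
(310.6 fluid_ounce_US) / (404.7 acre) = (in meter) 5.609e-09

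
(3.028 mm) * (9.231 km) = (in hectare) 0.002795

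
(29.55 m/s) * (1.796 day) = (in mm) 4.585e+09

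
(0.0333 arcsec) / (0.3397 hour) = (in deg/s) 7.564e-09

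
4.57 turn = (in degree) 1645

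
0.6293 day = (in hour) 15.1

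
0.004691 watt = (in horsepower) 6.291e-06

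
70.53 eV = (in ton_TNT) 2.701e-27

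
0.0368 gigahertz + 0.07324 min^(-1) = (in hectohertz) 3.68e+05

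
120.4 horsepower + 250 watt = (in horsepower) 120.7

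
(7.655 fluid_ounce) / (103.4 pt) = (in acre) 1.534e-06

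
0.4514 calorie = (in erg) 1.889e+07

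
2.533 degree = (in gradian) 2.814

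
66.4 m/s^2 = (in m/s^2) 66.4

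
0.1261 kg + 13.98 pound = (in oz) 228.1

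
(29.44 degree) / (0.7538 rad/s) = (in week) 1.127e-06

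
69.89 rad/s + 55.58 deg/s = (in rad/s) 70.86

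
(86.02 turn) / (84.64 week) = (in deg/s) 0.0006049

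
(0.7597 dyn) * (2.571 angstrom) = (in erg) 1.953e-08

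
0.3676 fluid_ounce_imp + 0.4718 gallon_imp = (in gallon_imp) 0.4741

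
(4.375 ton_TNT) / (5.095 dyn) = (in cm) 3.593e+16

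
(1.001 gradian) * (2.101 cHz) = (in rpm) 0.003155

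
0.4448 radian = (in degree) 25.49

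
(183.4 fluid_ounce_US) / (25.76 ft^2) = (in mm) 2.266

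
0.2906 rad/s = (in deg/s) 16.65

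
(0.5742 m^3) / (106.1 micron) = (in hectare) 0.5412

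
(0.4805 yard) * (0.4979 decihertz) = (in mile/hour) 0.04894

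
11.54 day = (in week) 1.649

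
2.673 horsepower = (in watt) 1993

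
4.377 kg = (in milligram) 4.377e+06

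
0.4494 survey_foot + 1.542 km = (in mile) 0.9582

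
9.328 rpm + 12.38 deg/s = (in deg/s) 68.35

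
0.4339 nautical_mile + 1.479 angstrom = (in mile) 0.4993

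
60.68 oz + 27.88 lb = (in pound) 31.67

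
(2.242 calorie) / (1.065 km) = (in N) 0.008808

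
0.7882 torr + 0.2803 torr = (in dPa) 1425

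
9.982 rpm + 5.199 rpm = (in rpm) 15.18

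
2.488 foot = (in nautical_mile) 0.0004095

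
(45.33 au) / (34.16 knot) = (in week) 6.38e+05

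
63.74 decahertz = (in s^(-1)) 637.4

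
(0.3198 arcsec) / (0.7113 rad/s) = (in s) 2.18e-06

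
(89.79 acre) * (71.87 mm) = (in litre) 2.612e+07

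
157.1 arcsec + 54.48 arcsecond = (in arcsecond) 211.6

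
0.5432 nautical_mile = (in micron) 1.006e+09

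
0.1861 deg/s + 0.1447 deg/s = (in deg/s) 0.3308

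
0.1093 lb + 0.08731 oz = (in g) 52.05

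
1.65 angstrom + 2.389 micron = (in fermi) 2.389e+09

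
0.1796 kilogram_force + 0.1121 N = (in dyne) 1.873e+05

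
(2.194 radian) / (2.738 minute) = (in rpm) 0.1275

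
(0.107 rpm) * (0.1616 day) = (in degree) 8964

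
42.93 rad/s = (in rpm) 410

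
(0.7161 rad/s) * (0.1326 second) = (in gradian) 6.045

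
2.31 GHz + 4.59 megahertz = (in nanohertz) 2.315e+18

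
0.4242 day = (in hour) 10.18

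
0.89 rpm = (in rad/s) 0.0932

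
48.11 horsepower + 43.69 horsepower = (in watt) 6.846e+04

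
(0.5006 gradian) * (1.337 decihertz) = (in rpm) 0.01004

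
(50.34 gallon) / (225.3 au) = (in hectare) 5.654e-19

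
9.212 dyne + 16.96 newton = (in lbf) 3.813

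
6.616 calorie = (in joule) 27.68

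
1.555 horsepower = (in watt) 1160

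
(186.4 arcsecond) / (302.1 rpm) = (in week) 4.723e-11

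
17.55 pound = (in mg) 7.961e+06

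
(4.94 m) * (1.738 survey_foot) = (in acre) 0.0006467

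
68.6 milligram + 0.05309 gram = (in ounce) 0.004292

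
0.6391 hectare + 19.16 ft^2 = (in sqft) 6.881e+04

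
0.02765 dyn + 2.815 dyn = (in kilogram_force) 2.899e-06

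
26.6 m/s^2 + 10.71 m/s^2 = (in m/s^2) 37.31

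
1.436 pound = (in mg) 6.514e+05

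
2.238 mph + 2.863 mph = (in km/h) 8.209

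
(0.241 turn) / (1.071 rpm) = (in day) 0.0001563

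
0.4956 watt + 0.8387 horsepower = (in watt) 625.9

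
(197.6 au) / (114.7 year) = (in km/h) 2.942e+04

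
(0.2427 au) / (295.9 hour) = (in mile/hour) 7.624e+04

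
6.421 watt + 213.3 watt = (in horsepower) 0.2947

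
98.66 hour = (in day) 4.111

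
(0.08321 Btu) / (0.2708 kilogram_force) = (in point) 9.371e+04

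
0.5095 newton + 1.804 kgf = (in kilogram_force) 1.856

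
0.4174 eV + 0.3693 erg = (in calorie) 8.826e-09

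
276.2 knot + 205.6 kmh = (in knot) 387.2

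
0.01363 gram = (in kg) 1.363e-05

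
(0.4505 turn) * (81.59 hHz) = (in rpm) 2.205e+05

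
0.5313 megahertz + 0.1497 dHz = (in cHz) 5.313e+07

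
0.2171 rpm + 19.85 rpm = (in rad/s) 2.101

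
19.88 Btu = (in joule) 2.097e+04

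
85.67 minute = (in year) 0.000163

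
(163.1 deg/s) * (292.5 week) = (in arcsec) 1.039e+14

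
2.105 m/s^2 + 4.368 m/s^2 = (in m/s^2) 6.473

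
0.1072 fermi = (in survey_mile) 6.661e-20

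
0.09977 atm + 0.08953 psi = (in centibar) 10.73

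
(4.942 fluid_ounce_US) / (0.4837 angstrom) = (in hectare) 302.2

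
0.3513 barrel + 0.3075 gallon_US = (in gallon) 15.06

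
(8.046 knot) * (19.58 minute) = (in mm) 4.863e+06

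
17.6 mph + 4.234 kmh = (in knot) 17.58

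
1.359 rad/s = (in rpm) 12.98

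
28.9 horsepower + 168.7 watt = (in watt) 2.172e+04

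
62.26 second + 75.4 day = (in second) 6.515e+06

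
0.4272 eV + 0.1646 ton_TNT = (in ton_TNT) 0.1646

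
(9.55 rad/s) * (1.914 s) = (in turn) 2.909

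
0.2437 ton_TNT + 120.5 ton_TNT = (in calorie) 1.207e+11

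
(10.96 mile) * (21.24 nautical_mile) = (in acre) 1.714e+05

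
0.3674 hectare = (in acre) 0.9079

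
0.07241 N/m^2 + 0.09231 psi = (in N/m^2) 636.5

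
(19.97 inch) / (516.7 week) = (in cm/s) 1.623e-07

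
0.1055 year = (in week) 5.501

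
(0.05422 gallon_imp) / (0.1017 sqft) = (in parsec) 8.455e-19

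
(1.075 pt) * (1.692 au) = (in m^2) 9.599e+07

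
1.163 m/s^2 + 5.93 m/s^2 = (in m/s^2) 7.093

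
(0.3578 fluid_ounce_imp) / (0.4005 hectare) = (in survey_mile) 1.577e-12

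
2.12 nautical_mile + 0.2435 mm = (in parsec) 1.272e-13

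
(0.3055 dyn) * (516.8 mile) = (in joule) 2.541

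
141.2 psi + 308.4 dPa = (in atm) 9.608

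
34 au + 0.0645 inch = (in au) 34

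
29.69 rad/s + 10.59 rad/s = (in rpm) 384.6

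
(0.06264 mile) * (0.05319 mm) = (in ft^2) 0.05772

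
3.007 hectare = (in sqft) 3.237e+05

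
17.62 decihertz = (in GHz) 1.762e-09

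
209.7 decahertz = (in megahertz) 0.002097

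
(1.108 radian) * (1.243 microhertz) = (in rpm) 1.315e-05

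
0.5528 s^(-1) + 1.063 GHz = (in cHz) 1.063e+11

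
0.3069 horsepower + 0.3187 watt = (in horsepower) 0.3073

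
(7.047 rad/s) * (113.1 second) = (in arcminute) 2.74e+06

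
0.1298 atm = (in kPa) 13.15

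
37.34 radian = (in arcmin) 1.284e+05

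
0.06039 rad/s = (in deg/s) 3.46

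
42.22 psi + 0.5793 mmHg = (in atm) 2.874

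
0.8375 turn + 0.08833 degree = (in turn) 0.8377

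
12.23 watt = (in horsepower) 0.0164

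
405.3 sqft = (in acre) 0.009304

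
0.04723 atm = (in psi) 0.6941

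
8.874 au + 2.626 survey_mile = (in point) 3.763e+15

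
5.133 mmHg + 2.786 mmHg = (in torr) 7.919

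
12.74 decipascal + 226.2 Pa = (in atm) 0.002245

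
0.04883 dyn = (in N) 4.883e-07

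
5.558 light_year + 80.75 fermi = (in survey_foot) 1.725e+17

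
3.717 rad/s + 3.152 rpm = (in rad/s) 4.047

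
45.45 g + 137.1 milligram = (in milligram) 4.559e+04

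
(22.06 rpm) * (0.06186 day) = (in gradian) 7.86e+05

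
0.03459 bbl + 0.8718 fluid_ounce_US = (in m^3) 0.005525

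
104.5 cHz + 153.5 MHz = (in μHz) 1.535e+14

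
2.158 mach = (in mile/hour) 1644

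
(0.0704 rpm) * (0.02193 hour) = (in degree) 33.35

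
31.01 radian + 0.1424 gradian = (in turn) 4.936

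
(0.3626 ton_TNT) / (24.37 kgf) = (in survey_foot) 2.083e+07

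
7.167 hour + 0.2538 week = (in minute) 2988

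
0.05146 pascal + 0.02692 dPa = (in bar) 5.415e-07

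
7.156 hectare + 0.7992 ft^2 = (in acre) 17.68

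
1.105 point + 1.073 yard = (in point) 2782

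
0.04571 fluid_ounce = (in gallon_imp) 0.0002974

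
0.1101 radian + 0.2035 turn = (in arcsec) 2.864e+05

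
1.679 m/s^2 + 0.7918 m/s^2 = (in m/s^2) 2.471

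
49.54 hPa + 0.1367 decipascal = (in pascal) 4954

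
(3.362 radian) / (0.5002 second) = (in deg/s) 385.1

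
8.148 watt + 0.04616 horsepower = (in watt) 42.57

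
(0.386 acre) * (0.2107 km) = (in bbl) 2.07e+06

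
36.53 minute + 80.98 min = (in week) 0.01166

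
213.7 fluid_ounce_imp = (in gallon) 1.604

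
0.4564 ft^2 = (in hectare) 4.24e-06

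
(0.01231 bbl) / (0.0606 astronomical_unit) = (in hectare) 2.159e-17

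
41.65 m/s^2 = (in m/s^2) 41.65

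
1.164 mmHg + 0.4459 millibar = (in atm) 0.001972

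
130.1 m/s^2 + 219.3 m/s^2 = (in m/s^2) 349.4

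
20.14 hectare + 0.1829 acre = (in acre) 49.95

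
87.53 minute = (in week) 0.008684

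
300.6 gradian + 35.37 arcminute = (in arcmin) 1.627e+04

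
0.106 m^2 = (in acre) 2.619e-05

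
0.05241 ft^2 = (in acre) 1.203e-06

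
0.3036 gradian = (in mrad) 4.769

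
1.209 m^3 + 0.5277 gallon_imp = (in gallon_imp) 266.5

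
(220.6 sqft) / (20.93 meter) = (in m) 0.9792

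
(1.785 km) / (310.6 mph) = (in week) 2.126e-05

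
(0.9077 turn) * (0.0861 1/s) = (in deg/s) 28.14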